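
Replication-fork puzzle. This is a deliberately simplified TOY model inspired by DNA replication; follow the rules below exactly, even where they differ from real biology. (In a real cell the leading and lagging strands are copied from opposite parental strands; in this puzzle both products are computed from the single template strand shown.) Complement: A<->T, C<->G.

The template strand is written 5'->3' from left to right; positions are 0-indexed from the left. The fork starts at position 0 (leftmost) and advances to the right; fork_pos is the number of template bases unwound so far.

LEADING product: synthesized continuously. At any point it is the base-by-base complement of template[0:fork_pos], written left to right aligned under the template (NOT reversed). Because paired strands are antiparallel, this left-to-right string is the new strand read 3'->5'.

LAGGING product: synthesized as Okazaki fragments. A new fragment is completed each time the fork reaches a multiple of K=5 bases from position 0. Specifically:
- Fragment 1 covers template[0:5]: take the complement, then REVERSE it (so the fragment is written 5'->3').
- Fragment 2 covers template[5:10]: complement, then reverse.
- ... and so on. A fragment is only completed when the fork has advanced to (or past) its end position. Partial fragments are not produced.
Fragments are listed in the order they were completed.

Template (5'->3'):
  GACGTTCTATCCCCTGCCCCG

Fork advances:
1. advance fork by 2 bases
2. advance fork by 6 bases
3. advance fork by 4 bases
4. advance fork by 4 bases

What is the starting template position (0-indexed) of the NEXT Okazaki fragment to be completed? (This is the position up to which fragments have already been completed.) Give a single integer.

Step 1: advance 2 -> fork_pos = 0 + 2 = 2. Next multiple of 5 is 5 (not reached); still 0 fragment(s).
Step 2: advance 6 -> fork_pos = 2 + 6 = 8. Reached multiple(s) of 5: 5 -> fragment 1 completed (1 total).
Step 3: advance 4 -> fork_pos = 8 + 4 = 12. Reached multiple(s) of 5: 10 -> fragment 2 completed (2 total).
Step 4: advance 4 -> fork_pos = 12 + 4 = 16. Reached multiple(s) of 5: 15 -> fragment 3 completed (3 total).
3 fragment(s) completed, covering template[0:15] (3 x 5 = 15). The next fragment, fragment 4, covers template[15:20], so it starts at position 15.

Answer: 15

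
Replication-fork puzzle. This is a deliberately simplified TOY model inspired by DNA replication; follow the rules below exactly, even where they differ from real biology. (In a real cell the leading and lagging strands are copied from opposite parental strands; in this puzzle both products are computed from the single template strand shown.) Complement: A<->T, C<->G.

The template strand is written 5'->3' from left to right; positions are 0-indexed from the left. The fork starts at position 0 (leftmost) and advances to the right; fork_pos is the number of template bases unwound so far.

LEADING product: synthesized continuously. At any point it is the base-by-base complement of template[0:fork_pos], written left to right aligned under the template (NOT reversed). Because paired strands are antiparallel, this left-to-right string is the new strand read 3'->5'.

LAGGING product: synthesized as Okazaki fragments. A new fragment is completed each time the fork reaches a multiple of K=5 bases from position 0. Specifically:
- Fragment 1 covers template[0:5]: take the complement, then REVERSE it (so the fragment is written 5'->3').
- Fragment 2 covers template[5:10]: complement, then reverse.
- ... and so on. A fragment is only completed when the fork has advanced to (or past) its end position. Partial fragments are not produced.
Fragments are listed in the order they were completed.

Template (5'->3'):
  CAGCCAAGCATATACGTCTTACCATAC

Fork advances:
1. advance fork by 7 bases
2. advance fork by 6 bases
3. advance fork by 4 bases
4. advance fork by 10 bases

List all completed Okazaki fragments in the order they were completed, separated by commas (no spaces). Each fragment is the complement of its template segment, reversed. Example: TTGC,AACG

Step 1: advance 7 -> fork_pos = 0 + 7 = 7. Reached multiple(s) of 5: 5 -> fragment 1 completed (1 total).
Step 2: advance 6 -> fork_pos = 7 + 6 = 13. Reached multiple(s) of 5: 10 -> fragment 2 completed (2 total).
Step 3: advance 4 -> fork_pos = 13 + 4 = 17. Reached multiple(s) of 5: 15 -> fragment 3 completed (3 total).
Step 4: advance 10 -> fork_pos = 17 + 10 = 27. Reached multiple(s) of 5: 20, 25 -> fragments 4-5 completed (5 total).
Final fork_pos = 27, so 5 fragment(s) are complete. Build each: template segment -> complement -> reverse.
Fragment 1: template[0:5] = CAGCC -> complement GTCGG -> reversed GGCTG
Fragment 2: template[5:10] = AAGCA -> complement TTCGT -> reversed TGCTT
Fragment 3: template[10:15] = TATAC -> complement ATATG -> reversed GTATA
Fragment 4: template[15:20] = GTCTT -> complement CAGAA -> reversed AAGAC
Fragment 5: template[20:25] = ACCAT -> complement TGGTA -> reversed ATGGT

Answer: GGCTG,TGCTT,GTATA,AAGAC,ATGGT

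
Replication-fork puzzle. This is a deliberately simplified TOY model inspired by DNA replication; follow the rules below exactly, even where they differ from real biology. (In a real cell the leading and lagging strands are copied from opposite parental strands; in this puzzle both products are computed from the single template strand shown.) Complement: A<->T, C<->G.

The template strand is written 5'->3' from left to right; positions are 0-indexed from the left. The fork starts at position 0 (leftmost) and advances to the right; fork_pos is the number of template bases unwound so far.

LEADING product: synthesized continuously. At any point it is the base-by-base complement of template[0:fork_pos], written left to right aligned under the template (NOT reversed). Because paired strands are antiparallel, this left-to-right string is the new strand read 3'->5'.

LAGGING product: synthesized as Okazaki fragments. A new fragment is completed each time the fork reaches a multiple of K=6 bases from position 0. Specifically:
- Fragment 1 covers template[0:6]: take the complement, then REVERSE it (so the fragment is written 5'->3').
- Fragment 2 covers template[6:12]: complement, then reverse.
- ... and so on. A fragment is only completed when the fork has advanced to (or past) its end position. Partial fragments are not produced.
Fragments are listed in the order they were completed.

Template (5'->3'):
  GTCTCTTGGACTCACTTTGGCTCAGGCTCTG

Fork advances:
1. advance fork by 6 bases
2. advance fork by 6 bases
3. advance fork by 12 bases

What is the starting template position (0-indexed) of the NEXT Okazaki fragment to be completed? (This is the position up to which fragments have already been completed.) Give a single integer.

Answer: 24

Derivation:
Step 1: advance 6 -> fork_pos = 0 + 6 = 6. Reached multiple(s) of 6: 6 -> fragment 1 completed (1 total).
Step 2: advance 6 -> fork_pos = 6 + 6 = 12. Reached multiple(s) of 6: 12 -> fragment 2 completed (2 total).
Step 3: advance 12 -> fork_pos = 12 + 12 = 24. Reached multiple(s) of 6: 18, 24 -> fragments 3-4 completed (4 total).
4 fragment(s) completed, covering template[0:24] (4 x 6 = 24). The next fragment, fragment 5, covers template[24:30], so it starts at position 24.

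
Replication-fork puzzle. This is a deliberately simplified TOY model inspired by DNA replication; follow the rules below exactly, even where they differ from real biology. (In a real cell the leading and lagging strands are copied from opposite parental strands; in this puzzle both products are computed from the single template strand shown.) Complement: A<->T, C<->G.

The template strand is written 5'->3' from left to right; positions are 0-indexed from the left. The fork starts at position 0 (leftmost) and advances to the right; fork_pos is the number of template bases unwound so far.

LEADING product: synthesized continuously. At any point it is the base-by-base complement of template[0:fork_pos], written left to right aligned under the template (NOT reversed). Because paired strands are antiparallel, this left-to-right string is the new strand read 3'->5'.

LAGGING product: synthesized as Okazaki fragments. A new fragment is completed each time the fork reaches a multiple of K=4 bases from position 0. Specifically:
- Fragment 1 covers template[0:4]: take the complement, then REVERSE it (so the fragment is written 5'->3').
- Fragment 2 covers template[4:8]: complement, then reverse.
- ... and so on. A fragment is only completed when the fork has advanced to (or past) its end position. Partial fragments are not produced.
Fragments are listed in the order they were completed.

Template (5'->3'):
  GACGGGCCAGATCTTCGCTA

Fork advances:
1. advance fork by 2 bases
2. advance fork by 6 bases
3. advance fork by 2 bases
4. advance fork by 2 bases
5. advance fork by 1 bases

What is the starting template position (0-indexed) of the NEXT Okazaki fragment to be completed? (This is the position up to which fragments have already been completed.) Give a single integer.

Step 1: advance 2 -> fork_pos = 0 + 2 = 2. Next multiple of 4 is 4 (not reached); still 0 fragment(s).
Step 2: advance 6 -> fork_pos = 2 + 6 = 8. Reached multiple(s) of 4: 4, 8 -> fragments 1-2 completed (2 total).
Step 3: advance 2 -> fork_pos = 8 + 2 = 10. Next multiple of 4 is 12 (not reached); still 2 fragment(s).
Step 4: advance 2 -> fork_pos = 10 + 2 = 12. Reached multiple(s) of 4: 12 -> fragment 3 completed (3 total).
Step 5: advance 1 -> fork_pos = 12 + 1 = 13. Next multiple of 4 is 16 (not reached); still 3 fragment(s).
3 fragment(s) completed, covering template[0:12] (3 x 4 = 12). The next fragment, fragment 4, covers template[12:16], so it starts at position 12.

Answer: 12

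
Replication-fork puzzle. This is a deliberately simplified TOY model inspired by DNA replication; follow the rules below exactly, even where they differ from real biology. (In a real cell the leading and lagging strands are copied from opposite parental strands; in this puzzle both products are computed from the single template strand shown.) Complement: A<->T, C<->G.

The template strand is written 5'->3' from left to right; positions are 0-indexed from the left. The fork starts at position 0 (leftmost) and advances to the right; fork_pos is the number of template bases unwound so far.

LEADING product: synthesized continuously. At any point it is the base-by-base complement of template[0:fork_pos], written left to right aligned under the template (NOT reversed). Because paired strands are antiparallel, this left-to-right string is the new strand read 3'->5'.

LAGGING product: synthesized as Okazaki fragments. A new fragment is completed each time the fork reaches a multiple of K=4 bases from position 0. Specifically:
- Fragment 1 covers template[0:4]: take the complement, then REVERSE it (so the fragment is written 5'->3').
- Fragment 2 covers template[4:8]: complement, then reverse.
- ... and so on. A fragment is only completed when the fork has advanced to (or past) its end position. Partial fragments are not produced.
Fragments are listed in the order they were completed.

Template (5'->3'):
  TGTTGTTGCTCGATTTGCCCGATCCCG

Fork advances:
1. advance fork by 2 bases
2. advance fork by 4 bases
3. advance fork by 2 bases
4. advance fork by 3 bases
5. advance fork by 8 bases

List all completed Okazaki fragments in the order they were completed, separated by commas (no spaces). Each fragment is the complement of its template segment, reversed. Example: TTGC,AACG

Step 1: advance 2 -> fork_pos = 0 + 2 = 2. Next multiple of 4 is 4 (not reached); still 0 fragment(s).
Step 2: advance 4 -> fork_pos = 2 + 4 = 6. Reached multiple(s) of 4: 4 -> fragment 1 completed (1 total).
Step 3: advance 2 -> fork_pos = 6 + 2 = 8. Reached multiple(s) of 4: 8 -> fragment 2 completed (2 total).
Step 4: advance 3 -> fork_pos = 8 + 3 = 11. Next multiple of 4 is 12 (not reached); still 2 fragment(s).
Step 5: advance 8 -> fork_pos = 11 + 8 = 19. Reached multiple(s) of 4: 12, 16 -> fragments 3-4 completed (4 total).
Final fork_pos = 19, so 4 fragment(s) are complete. Build each: template segment -> complement -> reverse.
Fragment 1: template[0:4] = TGTT -> complement ACAA -> reversed AACA
Fragment 2: template[4:8] = GTTG -> complement CAAC -> reversed CAAC
Fragment 3: template[8:12] = CTCG -> complement GAGC -> reversed CGAG
Fragment 4: template[12:16] = ATTT -> complement TAAA -> reversed AAAT

Answer: AACA,CAAC,CGAG,AAAT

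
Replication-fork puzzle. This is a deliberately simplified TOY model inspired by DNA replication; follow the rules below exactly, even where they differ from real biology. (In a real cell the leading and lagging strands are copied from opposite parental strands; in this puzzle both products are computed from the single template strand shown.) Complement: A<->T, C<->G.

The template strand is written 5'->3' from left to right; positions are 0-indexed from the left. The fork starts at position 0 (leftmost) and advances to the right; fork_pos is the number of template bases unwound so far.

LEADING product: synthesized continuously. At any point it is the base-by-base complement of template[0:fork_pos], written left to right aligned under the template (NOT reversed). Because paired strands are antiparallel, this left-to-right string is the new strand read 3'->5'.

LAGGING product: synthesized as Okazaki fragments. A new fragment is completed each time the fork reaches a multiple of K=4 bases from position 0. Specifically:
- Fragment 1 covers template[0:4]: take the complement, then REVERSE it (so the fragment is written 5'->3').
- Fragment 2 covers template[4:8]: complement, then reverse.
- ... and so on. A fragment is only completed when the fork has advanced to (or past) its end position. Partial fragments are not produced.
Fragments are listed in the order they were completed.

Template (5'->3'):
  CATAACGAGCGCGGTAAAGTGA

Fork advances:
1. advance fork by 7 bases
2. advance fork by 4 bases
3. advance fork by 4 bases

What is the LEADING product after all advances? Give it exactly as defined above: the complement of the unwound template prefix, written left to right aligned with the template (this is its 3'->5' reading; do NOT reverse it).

Step 1: advance 7 -> fork_pos = 0 + 7 = 7.
Step 2: advance 4 -> fork_pos = 7 + 4 = 11.
Step 3: advance 4 -> fork_pos = 11 + 4 = 15.
Unwound prefix: template[0:15] = CATAACGAGCGCGGT
Complement it base by base (A<->T, C<->G), keeping left-to-right order:
  [0:5] CATAA -> GTATT
  [5:10] CGAGC -> GCTCG
  [10:15] GCGGT -> CGCCA
Concatenate: GTATTGCTCGCGCCA (length 15; written aligned with the template, i.e. 3'->5').

Answer: GTATTGCTCGCGCCA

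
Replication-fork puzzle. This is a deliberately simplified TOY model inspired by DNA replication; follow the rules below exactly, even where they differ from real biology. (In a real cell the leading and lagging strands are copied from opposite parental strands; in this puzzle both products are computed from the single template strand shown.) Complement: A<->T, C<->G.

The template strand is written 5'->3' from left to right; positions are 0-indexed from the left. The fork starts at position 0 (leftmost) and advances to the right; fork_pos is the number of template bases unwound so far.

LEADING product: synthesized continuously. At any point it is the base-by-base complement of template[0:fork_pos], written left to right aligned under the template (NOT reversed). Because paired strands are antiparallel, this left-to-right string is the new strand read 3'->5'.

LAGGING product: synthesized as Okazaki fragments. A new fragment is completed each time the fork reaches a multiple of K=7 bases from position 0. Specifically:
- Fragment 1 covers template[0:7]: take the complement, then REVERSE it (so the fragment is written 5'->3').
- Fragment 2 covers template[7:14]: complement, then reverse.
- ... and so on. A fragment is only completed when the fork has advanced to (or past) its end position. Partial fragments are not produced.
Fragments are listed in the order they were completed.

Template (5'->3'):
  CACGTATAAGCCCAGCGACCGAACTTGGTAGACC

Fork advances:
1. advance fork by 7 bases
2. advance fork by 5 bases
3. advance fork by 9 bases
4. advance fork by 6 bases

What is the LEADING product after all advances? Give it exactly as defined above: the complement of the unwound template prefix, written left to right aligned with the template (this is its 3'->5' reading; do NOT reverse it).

Answer: GTGCATATTCGGGTCGCTGGCTTGAAC

Derivation:
Step 1: advance 7 -> fork_pos = 0 + 7 = 7.
Step 2: advance 5 -> fork_pos = 7 + 5 = 12.
Step 3: advance 9 -> fork_pos = 12 + 9 = 21.
Step 4: advance 6 -> fork_pos = 21 + 6 = 27.
Unwound prefix: template[0:27] = CACGTATAAGCCCAGCGACCGAACTTG
Complement it base by base (A<->T, C<->G), keeping left-to-right order:
  [0:5] CACGT -> GTGCA
  [5:10] ATAAG -> TATTC
  [10:15] CCCAG -> GGGTC
  [15:20] CGACC -> GCTGG
  [20:25] GAACT -> CTTGA
  [25:27] TG -> AC
Concatenate: GTGCATATTCGGGTCGCTGGCTTGAAC (length 27; written aligned with the template, i.e. 3'->5').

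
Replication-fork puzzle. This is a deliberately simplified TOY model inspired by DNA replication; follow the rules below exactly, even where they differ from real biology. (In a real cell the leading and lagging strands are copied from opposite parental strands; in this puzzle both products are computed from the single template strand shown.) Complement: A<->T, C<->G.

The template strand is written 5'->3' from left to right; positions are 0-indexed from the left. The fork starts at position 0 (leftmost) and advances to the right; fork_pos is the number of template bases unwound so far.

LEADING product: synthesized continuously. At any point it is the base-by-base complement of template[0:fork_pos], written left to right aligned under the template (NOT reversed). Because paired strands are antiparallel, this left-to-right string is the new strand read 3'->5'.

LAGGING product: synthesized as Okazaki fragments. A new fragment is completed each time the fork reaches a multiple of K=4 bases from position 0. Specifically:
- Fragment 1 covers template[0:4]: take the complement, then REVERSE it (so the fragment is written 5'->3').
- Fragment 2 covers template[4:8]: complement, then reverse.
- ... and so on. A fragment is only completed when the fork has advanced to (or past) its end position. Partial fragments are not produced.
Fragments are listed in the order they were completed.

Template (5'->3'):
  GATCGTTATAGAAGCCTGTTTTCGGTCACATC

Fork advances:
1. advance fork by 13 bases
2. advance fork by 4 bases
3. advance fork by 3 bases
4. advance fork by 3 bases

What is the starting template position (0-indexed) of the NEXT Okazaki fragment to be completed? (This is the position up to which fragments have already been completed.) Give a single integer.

Step 1: advance 13 -> fork_pos = 0 + 13 = 13. Reached multiple(s) of 4: 4, 8, 12 -> fragments 1-3 completed (3 total).
Step 2: advance 4 -> fork_pos = 13 + 4 = 17. Reached multiple(s) of 4: 16 -> fragment 4 completed (4 total).
Step 3: advance 3 -> fork_pos = 17 + 3 = 20. Reached multiple(s) of 4: 20 -> fragment 5 completed (5 total).
Step 4: advance 3 -> fork_pos = 20 + 3 = 23. Next multiple of 4 is 24 (not reached); still 5 fragment(s).
5 fragment(s) completed, covering template[0:20] (5 x 4 = 20). The next fragment, fragment 6, covers template[20:24], so it starts at position 20.

Answer: 20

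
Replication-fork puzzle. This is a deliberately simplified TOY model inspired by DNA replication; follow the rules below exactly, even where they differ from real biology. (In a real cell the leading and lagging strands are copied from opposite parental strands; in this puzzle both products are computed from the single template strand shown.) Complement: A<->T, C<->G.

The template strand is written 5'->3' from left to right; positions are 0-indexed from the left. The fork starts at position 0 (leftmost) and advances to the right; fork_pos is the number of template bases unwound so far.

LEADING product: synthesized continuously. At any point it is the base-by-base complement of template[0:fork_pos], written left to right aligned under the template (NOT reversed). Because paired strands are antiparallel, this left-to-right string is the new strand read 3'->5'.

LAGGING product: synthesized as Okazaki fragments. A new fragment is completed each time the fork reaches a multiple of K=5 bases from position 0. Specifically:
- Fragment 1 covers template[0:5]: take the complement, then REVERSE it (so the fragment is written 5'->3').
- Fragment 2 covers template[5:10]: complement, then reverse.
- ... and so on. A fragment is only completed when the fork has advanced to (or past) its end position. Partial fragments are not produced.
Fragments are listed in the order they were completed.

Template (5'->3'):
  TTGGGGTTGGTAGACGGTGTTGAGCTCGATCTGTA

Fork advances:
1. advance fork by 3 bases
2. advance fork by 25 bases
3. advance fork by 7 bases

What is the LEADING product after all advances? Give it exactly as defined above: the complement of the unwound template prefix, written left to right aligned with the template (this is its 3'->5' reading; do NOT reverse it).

Step 1: advance 3 -> fork_pos = 0 + 3 = 3.
Step 2: advance 25 -> fork_pos = 3 + 25 = 28.
Step 3: advance 7 -> fork_pos = 28 + 7 = 35.
Unwound prefix: template[0:35] = TTGGGGTTGGTAGACGGTGTTGAGCTCGATCTGTA
Complement it base by base (A<->T, C<->G), keeping left-to-right order:
  [0:5] TTGGG -> AACCC
  [5:10] GTTGG -> CAACC
  [10:15] TAGAC -> ATCTG
  [15:20] GGTGT -> CCACA
  [20:25] TGAGC -> ACTCG
  [25:30] TCGAT -> AGCTA
  [30:35] CTGTA -> GACAT
Concatenate: AACCCCAACCATCTGCCACAACTCGAGCTAGACAT (length 35; written aligned with the template, i.e. 3'->5').

Answer: AACCCCAACCATCTGCCACAACTCGAGCTAGACAT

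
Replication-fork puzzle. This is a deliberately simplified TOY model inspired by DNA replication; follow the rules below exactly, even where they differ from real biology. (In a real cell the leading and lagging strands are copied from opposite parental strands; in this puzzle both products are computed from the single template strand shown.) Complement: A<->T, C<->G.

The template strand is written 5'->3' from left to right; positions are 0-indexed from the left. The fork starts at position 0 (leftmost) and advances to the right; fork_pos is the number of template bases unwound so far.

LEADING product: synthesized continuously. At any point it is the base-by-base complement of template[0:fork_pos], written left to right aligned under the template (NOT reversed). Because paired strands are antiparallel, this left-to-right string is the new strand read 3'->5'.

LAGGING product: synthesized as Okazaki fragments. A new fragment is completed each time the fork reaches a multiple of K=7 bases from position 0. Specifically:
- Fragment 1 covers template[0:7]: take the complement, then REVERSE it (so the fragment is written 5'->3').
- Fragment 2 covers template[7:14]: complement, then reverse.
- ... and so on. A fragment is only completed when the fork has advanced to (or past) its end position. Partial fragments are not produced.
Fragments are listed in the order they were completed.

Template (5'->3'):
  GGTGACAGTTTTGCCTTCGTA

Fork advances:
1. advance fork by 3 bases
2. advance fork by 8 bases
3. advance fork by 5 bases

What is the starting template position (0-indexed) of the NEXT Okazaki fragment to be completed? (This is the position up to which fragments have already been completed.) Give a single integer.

Answer: 14

Derivation:
Step 1: advance 3 -> fork_pos = 0 + 3 = 3. Next multiple of 7 is 7 (not reached); still 0 fragment(s).
Step 2: advance 8 -> fork_pos = 3 + 8 = 11. Reached multiple(s) of 7: 7 -> fragment 1 completed (1 total).
Step 3: advance 5 -> fork_pos = 11 + 5 = 16. Reached multiple(s) of 7: 14 -> fragment 2 completed (2 total).
2 fragment(s) completed, covering template[0:14] (2 x 7 = 14). The next fragment, fragment 3, covers template[14:21], so it starts at position 14.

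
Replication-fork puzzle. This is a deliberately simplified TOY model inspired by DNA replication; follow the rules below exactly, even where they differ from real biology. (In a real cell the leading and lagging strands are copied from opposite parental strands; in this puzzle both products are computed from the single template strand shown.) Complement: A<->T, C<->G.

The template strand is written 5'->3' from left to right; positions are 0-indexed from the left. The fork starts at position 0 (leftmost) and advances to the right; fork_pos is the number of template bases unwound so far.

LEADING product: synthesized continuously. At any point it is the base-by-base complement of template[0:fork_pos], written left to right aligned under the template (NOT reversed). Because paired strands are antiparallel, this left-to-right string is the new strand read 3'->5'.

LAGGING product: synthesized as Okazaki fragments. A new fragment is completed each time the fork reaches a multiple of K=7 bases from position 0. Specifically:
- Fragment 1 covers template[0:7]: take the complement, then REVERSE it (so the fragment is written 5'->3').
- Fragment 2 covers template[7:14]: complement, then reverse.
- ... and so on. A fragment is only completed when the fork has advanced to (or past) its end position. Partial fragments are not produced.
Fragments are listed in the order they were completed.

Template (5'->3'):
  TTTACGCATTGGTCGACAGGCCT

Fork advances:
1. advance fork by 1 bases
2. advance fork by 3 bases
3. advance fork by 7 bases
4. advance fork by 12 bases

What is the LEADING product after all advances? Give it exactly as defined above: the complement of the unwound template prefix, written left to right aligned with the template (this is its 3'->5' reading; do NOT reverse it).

Answer: AAATGCGTAACCAGCTGTCCGGA

Derivation:
Step 1: advance 1 -> fork_pos = 0 + 1 = 1.
Step 2: advance 3 -> fork_pos = 1 + 3 = 4.
Step 3: advance 7 -> fork_pos = 4 + 7 = 11.
Step 4: advance 12 -> fork_pos = 11 + 12 = 23.
Unwound prefix: template[0:23] = TTTACGCATTGGTCGACAGGCCT
Complement it base by base (A<->T, C<->G), keeping left-to-right order:
  [0:5] TTTAC -> AAATG
  [5:10] GCATT -> CGTAA
  [10:15] GGTCG -> CCAGC
  [15:20] ACAGG -> TGTCC
  [20:23] CCT -> GGA
Concatenate: AAATGCGTAACCAGCTGTCCGGA (length 23; written aligned with the template, i.e. 3'->5').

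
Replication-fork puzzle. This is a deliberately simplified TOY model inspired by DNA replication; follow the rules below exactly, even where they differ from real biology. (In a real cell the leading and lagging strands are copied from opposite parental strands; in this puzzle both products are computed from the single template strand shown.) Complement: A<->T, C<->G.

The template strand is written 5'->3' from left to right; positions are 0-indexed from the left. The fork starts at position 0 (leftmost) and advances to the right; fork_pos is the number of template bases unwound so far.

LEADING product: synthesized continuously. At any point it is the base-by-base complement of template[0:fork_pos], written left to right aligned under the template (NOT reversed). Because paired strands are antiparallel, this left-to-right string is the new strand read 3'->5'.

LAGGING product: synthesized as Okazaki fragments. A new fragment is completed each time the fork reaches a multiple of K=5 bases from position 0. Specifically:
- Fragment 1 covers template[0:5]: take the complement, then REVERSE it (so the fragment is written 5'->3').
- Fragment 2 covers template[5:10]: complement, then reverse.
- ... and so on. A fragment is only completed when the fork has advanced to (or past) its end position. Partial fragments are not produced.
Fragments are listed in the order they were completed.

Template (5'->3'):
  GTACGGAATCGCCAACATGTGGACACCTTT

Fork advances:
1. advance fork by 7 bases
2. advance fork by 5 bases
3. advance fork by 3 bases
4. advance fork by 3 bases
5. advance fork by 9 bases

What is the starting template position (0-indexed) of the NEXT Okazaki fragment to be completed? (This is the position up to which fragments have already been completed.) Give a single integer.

Answer: 25

Derivation:
Step 1: advance 7 -> fork_pos = 0 + 7 = 7. Reached multiple(s) of 5: 5 -> fragment 1 completed (1 total).
Step 2: advance 5 -> fork_pos = 7 + 5 = 12. Reached multiple(s) of 5: 10 -> fragment 2 completed (2 total).
Step 3: advance 3 -> fork_pos = 12 + 3 = 15. Reached multiple(s) of 5: 15 -> fragment 3 completed (3 total).
Step 4: advance 3 -> fork_pos = 15 + 3 = 18. Next multiple of 5 is 20 (not reached); still 3 fragment(s).
Step 5: advance 9 -> fork_pos = 18 + 9 = 27. Reached multiple(s) of 5: 20, 25 -> fragments 4-5 completed (5 total).
5 fragment(s) completed, covering template[0:25] (5 x 5 = 25). The next fragment, fragment 6, covers template[25:30], so it starts at position 25.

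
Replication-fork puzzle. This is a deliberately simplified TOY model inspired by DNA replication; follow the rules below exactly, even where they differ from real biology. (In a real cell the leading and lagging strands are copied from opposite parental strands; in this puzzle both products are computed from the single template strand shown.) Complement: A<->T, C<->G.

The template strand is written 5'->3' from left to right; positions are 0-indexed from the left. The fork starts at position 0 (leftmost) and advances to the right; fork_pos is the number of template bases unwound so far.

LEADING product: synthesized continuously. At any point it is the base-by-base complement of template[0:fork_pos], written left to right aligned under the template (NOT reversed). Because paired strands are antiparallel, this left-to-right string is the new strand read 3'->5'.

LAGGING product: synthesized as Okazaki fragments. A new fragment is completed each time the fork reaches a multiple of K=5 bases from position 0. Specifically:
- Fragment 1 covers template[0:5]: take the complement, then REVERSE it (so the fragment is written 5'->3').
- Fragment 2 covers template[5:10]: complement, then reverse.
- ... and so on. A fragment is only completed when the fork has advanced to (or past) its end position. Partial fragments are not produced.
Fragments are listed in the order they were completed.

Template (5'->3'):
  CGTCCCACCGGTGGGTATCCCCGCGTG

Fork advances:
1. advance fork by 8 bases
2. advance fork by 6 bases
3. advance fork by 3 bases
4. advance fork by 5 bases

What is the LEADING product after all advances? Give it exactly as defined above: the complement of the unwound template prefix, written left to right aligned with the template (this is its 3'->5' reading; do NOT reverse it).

Step 1: advance 8 -> fork_pos = 0 + 8 = 8.
Step 2: advance 6 -> fork_pos = 8 + 6 = 14.
Step 3: advance 3 -> fork_pos = 14 + 3 = 17.
Step 4: advance 5 -> fork_pos = 17 + 5 = 22.
Unwound prefix: template[0:22] = CGTCCCACCGGTGGGTATCCCC
Complement it base by base (A<->T, C<->G), keeping left-to-right order:
  [0:5] CGTCC -> GCAGG
  [5:10] CACCG -> GTGGC
  [10:15] GTGGG -> CACCC
  [15:20] TATCC -> ATAGG
  [20:22] CC -> GG
Concatenate: GCAGGGTGGCCACCCATAGGGG (length 22; written aligned with the template, i.e. 3'->5').

Answer: GCAGGGTGGCCACCCATAGGGG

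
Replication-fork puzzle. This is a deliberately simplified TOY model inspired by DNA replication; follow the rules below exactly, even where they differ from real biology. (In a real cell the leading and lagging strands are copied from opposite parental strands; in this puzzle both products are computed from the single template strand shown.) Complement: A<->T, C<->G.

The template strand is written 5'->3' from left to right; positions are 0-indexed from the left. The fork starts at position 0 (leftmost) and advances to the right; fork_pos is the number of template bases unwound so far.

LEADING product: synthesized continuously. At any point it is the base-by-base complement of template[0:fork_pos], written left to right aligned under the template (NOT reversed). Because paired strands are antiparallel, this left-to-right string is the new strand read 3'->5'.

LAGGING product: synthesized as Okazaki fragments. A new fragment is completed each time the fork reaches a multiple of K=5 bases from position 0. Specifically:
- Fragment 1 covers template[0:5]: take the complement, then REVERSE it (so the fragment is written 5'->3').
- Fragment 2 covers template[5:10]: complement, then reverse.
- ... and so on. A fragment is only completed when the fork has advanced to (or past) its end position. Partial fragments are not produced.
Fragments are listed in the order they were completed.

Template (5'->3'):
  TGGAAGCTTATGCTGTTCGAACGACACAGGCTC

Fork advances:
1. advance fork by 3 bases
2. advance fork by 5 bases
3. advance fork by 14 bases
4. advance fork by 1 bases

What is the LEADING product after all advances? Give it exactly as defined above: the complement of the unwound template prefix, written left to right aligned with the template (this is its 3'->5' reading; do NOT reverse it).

Step 1: advance 3 -> fork_pos = 0 + 3 = 3.
Step 2: advance 5 -> fork_pos = 3 + 5 = 8.
Step 3: advance 14 -> fork_pos = 8 + 14 = 22.
Step 4: advance 1 -> fork_pos = 22 + 1 = 23.
Unwound prefix: template[0:23] = TGGAAGCTTATGCTGTTCGAACG
Complement it base by base (A<->T, C<->G), keeping left-to-right order:
  [0:5] TGGAA -> ACCTT
  [5:10] GCTTA -> CGAAT
  [10:15] TGCTG -> ACGAC
  [15:20] TTCGA -> AAGCT
  [20:23] ACG -> TGC
Concatenate: ACCTTCGAATACGACAAGCTTGC (length 23; written aligned with the template, i.e. 3'->5').

Answer: ACCTTCGAATACGACAAGCTTGC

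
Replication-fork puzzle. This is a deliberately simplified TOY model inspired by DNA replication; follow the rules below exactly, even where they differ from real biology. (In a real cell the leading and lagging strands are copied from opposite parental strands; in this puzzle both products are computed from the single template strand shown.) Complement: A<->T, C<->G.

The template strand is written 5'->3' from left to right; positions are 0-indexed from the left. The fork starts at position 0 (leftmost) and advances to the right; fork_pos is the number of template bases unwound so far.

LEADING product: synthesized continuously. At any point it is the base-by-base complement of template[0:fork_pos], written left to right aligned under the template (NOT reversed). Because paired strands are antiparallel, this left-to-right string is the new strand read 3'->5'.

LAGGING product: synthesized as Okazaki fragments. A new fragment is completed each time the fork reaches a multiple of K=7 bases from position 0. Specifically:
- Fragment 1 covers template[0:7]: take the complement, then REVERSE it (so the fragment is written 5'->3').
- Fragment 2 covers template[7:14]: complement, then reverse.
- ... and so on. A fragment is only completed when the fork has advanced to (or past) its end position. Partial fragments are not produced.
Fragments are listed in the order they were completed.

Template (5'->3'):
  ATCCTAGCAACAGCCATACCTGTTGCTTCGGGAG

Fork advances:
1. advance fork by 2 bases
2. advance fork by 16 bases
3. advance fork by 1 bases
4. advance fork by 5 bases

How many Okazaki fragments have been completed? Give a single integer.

Step 1: advance 2 -> fork_pos = 0 + 2 = 2. Next multiple of 7 is 7 (not reached); still 0 fragment(s).
Step 2: advance 16 -> fork_pos = 2 + 16 = 18. Reached multiple(s) of 7: 7, 14 -> fragments 1-2 completed (2 total).
Step 3: advance 1 -> fork_pos = 18 + 1 = 19. Next multiple of 7 is 21 (not reached); still 2 fragment(s).
Step 4: advance 5 -> fork_pos = 19 + 5 = 24. Reached multiple(s) of 7: 21 -> fragment 3 completed (3 total).
Check: final fork_pos = 24; the multiples of 7 that are <= 24 are 7..21 -> 24 // 7 = 3 completed fragment(s).

Answer: 3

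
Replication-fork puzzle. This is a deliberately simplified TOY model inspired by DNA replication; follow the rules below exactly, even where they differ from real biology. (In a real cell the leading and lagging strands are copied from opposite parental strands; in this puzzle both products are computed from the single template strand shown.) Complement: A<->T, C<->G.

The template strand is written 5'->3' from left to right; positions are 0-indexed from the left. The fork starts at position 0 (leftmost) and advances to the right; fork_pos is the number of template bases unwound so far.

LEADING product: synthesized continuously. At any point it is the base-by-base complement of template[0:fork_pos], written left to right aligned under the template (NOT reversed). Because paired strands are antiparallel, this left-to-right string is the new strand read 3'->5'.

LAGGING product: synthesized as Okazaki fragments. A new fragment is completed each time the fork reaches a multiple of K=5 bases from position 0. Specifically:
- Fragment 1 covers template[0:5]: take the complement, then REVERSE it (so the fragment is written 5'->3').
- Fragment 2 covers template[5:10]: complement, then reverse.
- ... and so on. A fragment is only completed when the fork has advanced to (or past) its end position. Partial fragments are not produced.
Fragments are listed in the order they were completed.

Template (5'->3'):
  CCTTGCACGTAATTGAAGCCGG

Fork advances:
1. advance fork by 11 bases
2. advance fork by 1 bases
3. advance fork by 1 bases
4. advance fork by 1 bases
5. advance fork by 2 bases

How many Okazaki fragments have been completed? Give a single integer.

Answer: 3

Derivation:
Step 1: advance 11 -> fork_pos = 0 + 11 = 11. Reached multiple(s) of 5: 5, 10 -> fragments 1-2 completed (2 total).
Step 2: advance 1 -> fork_pos = 11 + 1 = 12. Next multiple of 5 is 15 (not reached); still 2 fragment(s).
Step 3: advance 1 -> fork_pos = 12 + 1 = 13. Next multiple of 5 is 15 (not reached); still 2 fragment(s).
Step 4: advance 1 -> fork_pos = 13 + 1 = 14. Next multiple of 5 is 15 (not reached); still 2 fragment(s).
Step 5: advance 2 -> fork_pos = 14 + 2 = 16. Reached multiple(s) of 5: 15 -> fragment 3 completed (3 total).
Check: final fork_pos = 16; the multiples of 5 that are <= 16 are 5..15 -> 16 // 5 = 3 completed fragment(s).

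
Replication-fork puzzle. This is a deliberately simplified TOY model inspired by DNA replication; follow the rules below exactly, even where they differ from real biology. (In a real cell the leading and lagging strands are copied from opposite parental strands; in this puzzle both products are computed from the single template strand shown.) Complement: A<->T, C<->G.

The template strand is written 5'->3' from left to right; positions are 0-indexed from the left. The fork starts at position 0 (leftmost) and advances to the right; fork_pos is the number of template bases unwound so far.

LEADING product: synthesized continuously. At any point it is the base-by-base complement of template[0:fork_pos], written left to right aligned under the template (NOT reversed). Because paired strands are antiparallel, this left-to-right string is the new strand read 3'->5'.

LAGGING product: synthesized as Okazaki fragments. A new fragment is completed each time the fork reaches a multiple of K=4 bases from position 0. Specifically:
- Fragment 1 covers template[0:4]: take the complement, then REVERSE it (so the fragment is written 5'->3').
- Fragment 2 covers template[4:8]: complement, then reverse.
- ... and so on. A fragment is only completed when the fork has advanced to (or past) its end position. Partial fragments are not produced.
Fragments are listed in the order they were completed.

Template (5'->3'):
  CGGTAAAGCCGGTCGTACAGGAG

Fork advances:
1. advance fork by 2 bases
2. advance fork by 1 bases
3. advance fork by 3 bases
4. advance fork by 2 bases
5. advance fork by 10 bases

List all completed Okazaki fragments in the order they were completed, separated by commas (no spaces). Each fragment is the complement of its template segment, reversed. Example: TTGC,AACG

Step 1: advance 2 -> fork_pos = 0 + 2 = 2. Next multiple of 4 is 4 (not reached); still 0 fragment(s).
Step 2: advance 1 -> fork_pos = 2 + 1 = 3. Next multiple of 4 is 4 (not reached); still 0 fragment(s).
Step 3: advance 3 -> fork_pos = 3 + 3 = 6. Reached multiple(s) of 4: 4 -> fragment 1 completed (1 total).
Step 4: advance 2 -> fork_pos = 6 + 2 = 8. Reached multiple(s) of 4: 8 -> fragment 2 completed (2 total).
Step 5: advance 10 -> fork_pos = 8 + 10 = 18. Reached multiple(s) of 4: 12, 16 -> fragments 3-4 completed (4 total).
Final fork_pos = 18, so 4 fragment(s) are complete. Build each: template segment -> complement -> reverse.
Fragment 1: template[0:4] = CGGT -> complement GCCA -> reversed ACCG
Fragment 2: template[4:8] = AAAG -> complement TTTC -> reversed CTTT
Fragment 3: template[8:12] = CCGG -> complement GGCC -> reversed CCGG
Fragment 4: template[12:16] = TCGT -> complement AGCA -> reversed ACGA

Answer: ACCG,CTTT,CCGG,ACGA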